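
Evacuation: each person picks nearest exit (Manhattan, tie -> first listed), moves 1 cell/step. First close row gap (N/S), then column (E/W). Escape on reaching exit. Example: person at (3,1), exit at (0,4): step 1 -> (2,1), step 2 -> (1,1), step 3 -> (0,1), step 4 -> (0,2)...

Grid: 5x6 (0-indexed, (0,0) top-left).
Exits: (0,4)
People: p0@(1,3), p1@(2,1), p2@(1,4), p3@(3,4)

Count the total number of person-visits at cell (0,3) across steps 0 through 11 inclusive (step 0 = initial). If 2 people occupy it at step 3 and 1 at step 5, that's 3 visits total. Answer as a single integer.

Step 0: p0@(1,3) p1@(2,1) p2@(1,4) p3@(3,4) -> at (0,3): 0 [-], cum=0
Step 1: p0@(0,3) p1@(1,1) p2@ESC p3@(2,4) -> at (0,3): 1 [p0], cum=1
Step 2: p0@ESC p1@(0,1) p2@ESC p3@(1,4) -> at (0,3): 0 [-], cum=1
Step 3: p0@ESC p1@(0,2) p2@ESC p3@ESC -> at (0,3): 0 [-], cum=1
Step 4: p0@ESC p1@(0,3) p2@ESC p3@ESC -> at (0,3): 1 [p1], cum=2
Step 5: p0@ESC p1@ESC p2@ESC p3@ESC -> at (0,3): 0 [-], cum=2
Total visits = 2

Answer: 2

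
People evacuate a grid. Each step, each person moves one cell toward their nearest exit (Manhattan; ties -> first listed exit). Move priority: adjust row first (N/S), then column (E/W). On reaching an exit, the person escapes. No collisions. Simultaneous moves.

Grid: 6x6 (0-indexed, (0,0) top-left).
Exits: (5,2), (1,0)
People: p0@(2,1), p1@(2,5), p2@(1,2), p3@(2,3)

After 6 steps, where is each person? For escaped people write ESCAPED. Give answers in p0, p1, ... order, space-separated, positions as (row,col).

Step 1: p0:(2,1)->(1,1) | p1:(2,5)->(3,5) | p2:(1,2)->(1,1) | p3:(2,3)->(3,3)
Step 2: p0:(1,1)->(1,0)->EXIT | p1:(3,5)->(4,5) | p2:(1,1)->(1,0)->EXIT | p3:(3,3)->(4,3)
Step 3: p0:escaped | p1:(4,5)->(5,5) | p2:escaped | p3:(4,3)->(5,3)
Step 4: p0:escaped | p1:(5,5)->(5,4) | p2:escaped | p3:(5,3)->(5,2)->EXIT
Step 5: p0:escaped | p1:(5,4)->(5,3) | p2:escaped | p3:escaped
Step 6: p0:escaped | p1:(5,3)->(5,2)->EXIT | p2:escaped | p3:escaped

ESCAPED ESCAPED ESCAPED ESCAPED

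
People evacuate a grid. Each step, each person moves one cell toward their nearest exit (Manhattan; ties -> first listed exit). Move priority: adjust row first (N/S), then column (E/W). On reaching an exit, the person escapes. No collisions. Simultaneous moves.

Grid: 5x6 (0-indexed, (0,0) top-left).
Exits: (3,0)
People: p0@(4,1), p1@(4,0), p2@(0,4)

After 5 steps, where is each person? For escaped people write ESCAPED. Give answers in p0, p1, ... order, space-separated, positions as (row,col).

Step 1: p0:(4,1)->(3,1) | p1:(4,0)->(3,0)->EXIT | p2:(0,4)->(1,4)
Step 2: p0:(3,1)->(3,0)->EXIT | p1:escaped | p2:(1,4)->(2,4)
Step 3: p0:escaped | p1:escaped | p2:(2,4)->(3,4)
Step 4: p0:escaped | p1:escaped | p2:(3,4)->(3,3)
Step 5: p0:escaped | p1:escaped | p2:(3,3)->(3,2)

ESCAPED ESCAPED (3,2)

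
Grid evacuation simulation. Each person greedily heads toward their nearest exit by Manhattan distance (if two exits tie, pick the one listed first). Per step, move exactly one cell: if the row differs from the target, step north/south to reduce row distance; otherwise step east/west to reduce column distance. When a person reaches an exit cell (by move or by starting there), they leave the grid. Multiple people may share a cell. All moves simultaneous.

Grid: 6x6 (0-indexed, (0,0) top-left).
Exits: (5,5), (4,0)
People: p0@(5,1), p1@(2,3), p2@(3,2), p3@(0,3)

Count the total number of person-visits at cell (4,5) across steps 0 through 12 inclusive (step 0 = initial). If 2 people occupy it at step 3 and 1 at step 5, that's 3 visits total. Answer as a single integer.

Step 0: p0@(5,1) p1@(2,3) p2@(3,2) p3@(0,3) -> at (4,5): 0 [-], cum=0
Step 1: p0@(4,1) p1@(3,3) p2@(4,2) p3@(1,3) -> at (4,5): 0 [-], cum=0
Step 2: p0@ESC p1@(4,3) p2@(4,1) p3@(2,3) -> at (4,5): 0 [-], cum=0
Step 3: p0@ESC p1@(5,3) p2@ESC p3@(3,3) -> at (4,5): 0 [-], cum=0
Step 4: p0@ESC p1@(5,4) p2@ESC p3@(4,3) -> at (4,5): 0 [-], cum=0
Step 5: p0@ESC p1@ESC p2@ESC p3@(5,3) -> at (4,5): 0 [-], cum=0
Step 6: p0@ESC p1@ESC p2@ESC p3@(5,4) -> at (4,5): 0 [-], cum=0
Step 7: p0@ESC p1@ESC p2@ESC p3@ESC -> at (4,5): 0 [-], cum=0
Total visits = 0

Answer: 0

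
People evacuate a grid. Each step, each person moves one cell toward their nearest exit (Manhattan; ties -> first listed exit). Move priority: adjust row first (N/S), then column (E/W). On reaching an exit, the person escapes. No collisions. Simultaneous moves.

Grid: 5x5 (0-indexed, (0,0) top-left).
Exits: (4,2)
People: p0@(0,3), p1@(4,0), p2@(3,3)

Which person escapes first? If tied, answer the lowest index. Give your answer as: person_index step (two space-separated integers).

Answer: 1 2

Derivation:
Step 1: p0:(0,3)->(1,3) | p1:(4,0)->(4,1) | p2:(3,3)->(4,3)
Step 2: p0:(1,3)->(2,3) | p1:(4,1)->(4,2)->EXIT | p2:(4,3)->(4,2)->EXIT
Step 3: p0:(2,3)->(3,3) | p1:escaped | p2:escaped
Step 4: p0:(3,3)->(4,3) | p1:escaped | p2:escaped
Step 5: p0:(4,3)->(4,2)->EXIT | p1:escaped | p2:escaped
Exit steps: [5, 2, 2]
First to escape: p1 at step 2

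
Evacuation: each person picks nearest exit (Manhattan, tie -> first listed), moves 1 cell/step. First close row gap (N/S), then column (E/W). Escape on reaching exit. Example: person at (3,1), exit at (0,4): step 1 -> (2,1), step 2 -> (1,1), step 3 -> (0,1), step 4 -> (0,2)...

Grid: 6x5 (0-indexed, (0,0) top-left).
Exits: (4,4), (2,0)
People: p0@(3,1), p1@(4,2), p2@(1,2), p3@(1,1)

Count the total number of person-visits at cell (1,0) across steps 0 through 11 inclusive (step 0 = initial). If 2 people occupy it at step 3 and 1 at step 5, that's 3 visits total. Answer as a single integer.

Answer: 0

Derivation:
Step 0: p0@(3,1) p1@(4,2) p2@(1,2) p3@(1,1) -> at (1,0): 0 [-], cum=0
Step 1: p0@(2,1) p1@(4,3) p2@(2,2) p3@(2,1) -> at (1,0): 0 [-], cum=0
Step 2: p0@ESC p1@ESC p2@(2,1) p3@ESC -> at (1,0): 0 [-], cum=0
Step 3: p0@ESC p1@ESC p2@ESC p3@ESC -> at (1,0): 0 [-], cum=0
Total visits = 0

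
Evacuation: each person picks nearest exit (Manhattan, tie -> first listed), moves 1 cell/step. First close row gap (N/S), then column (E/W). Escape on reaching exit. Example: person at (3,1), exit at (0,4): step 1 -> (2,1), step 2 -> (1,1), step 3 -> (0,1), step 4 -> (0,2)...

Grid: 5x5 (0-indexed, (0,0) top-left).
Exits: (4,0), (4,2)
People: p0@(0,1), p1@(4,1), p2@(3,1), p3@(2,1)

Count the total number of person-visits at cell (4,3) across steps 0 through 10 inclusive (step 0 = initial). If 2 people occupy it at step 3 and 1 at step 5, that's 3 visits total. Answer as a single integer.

Answer: 0

Derivation:
Step 0: p0@(0,1) p1@(4,1) p2@(3,1) p3@(2,1) -> at (4,3): 0 [-], cum=0
Step 1: p0@(1,1) p1@ESC p2@(4,1) p3@(3,1) -> at (4,3): 0 [-], cum=0
Step 2: p0@(2,1) p1@ESC p2@ESC p3@(4,1) -> at (4,3): 0 [-], cum=0
Step 3: p0@(3,1) p1@ESC p2@ESC p3@ESC -> at (4,3): 0 [-], cum=0
Step 4: p0@(4,1) p1@ESC p2@ESC p3@ESC -> at (4,3): 0 [-], cum=0
Step 5: p0@ESC p1@ESC p2@ESC p3@ESC -> at (4,3): 0 [-], cum=0
Total visits = 0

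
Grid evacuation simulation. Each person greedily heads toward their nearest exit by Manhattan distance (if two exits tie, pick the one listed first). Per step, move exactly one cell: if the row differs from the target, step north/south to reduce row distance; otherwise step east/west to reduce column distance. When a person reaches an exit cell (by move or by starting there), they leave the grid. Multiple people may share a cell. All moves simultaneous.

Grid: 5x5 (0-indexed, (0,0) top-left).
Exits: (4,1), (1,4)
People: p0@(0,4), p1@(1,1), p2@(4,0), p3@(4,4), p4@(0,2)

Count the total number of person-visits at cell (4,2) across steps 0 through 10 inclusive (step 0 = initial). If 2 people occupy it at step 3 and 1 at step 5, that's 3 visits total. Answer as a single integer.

Step 0: p0@(0,4) p1@(1,1) p2@(4,0) p3@(4,4) p4@(0,2) -> at (4,2): 0 [-], cum=0
Step 1: p0@ESC p1@(2,1) p2@ESC p3@(4,3) p4@(1,2) -> at (4,2): 0 [-], cum=0
Step 2: p0@ESC p1@(3,1) p2@ESC p3@(4,2) p4@(1,3) -> at (4,2): 1 [p3], cum=1
Step 3: p0@ESC p1@ESC p2@ESC p3@ESC p4@ESC -> at (4,2): 0 [-], cum=1
Total visits = 1

Answer: 1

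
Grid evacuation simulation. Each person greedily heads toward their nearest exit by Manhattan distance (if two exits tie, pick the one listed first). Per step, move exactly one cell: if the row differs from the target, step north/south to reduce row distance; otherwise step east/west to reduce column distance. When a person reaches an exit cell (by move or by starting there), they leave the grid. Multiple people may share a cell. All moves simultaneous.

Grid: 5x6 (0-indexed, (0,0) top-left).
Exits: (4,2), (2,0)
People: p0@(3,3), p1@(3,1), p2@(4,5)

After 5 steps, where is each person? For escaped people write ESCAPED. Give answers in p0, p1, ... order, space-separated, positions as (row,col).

Step 1: p0:(3,3)->(4,3) | p1:(3,1)->(4,1) | p2:(4,5)->(4,4)
Step 2: p0:(4,3)->(4,2)->EXIT | p1:(4,1)->(4,2)->EXIT | p2:(4,4)->(4,3)
Step 3: p0:escaped | p1:escaped | p2:(4,3)->(4,2)->EXIT

ESCAPED ESCAPED ESCAPED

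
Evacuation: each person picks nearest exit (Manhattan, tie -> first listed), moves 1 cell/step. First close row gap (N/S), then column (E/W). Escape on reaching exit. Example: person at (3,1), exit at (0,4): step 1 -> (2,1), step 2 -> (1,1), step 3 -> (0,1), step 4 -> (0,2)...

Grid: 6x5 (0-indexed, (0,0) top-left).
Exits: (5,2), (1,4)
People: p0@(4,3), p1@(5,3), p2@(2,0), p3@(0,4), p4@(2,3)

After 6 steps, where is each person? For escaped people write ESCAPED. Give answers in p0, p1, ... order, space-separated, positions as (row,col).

Step 1: p0:(4,3)->(5,3) | p1:(5,3)->(5,2)->EXIT | p2:(2,0)->(3,0) | p3:(0,4)->(1,4)->EXIT | p4:(2,3)->(1,3)
Step 2: p0:(5,3)->(5,2)->EXIT | p1:escaped | p2:(3,0)->(4,0) | p3:escaped | p4:(1,3)->(1,4)->EXIT
Step 3: p0:escaped | p1:escaped | p2:(4,0)->(5,0) | p3:escaped | p4:escaped
Step 4: p0:escaped | p1:escaped | p2:(5,0)->(5,1) | p3:escaped | p4:escaped
Step 5: p0:escaped | p1:escaped | p2:(5,1)->(5,2)->EXIT | p3:escaped | p4:escaped

ESCAPED ESCAPED ESCAPED ESCAPED ESCAPED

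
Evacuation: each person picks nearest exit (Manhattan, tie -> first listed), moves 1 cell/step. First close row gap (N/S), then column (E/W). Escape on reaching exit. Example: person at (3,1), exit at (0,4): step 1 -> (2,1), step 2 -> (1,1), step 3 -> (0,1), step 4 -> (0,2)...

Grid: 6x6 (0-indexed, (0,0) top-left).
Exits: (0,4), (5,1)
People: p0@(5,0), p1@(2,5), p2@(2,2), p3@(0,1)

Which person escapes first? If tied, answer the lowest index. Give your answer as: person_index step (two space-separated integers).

Step 1: p0:(5,0)->(5,1)->EXIT | p1:(2,5)->(1,5) | p2:(2,2)->(1,2) | p3:(0,1)->(0,2)
Step 2: p0:escaped | p1:(1,5)->(0,5) | p2:(1,2)->(0,2) | p3:(0,2)->(0,3)
Step 3: p0:escaped | p1:(0,5)->(0,4)->EXIT | p2:(0,2)->(0,3) | p3:(0,3)->(0,4)->EXIT
Step 4: p0:escaped | p1:escaped | p2:(0,3)->(0,4)->EXIT | p3:escaped
Exit steps: [1, 3, 4, 3]
First to escape: p0 at step 1

Answer: 0 1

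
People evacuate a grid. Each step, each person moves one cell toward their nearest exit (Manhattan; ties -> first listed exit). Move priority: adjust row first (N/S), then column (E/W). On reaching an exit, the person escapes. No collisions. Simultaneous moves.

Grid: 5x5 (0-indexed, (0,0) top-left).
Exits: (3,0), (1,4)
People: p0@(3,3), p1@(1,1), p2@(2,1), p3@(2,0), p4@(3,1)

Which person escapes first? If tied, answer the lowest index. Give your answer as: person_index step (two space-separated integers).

Step 1: p0:(3,3)->(3,2) | p1:(1,1)->(2,1) | p2:(2,1)->(3,1) | p3:(2,0)->(3,0)->EXIT | p4:(3,1)->(3,0)->EXIT
Step 2: p0:(3,2)->(3,1) | p1:(2,1)->(3,1) | p2:(3,1)->(3,0)->EXIT | p3:escaped | p4:escaped
Step 3: p0:(3,1)->(3,0)->EXIT | p1:(3,1)->(3,0)->EXIT | p2:escaped | p3:escaped | p4:escaped
Exit steps: [3, 3, 2, 1, 1]
First to escape: p3 at step 1

Answer: 3 1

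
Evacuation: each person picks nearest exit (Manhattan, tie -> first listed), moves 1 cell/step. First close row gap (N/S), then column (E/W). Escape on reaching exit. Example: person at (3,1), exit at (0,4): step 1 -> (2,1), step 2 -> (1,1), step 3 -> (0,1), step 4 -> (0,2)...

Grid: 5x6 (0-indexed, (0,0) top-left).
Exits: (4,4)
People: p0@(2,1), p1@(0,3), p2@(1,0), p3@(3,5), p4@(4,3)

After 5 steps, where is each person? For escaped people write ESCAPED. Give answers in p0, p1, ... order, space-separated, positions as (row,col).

Step 1: p0:(2,1)->(3,1) | p1:(0,3)->(1,3) | p2:(1,0)->(2,0) | p3:(3,5)->(4,5) | p4:(4,3)->(4,4)->EXIT
Step 2: p0:(3,1)->(4,1) | p1:(1,3)->(2,3) | p2:(2,0)->(3,0) | p3:(4,5)->(4,4)->EXIT | p4:escaped
Step 3: p0:(4,1)->(4,2) | p1:(2,3)->(3,3) | p2:(3,0)->(4,0) | p3:escaped | p4:escaped
Step 4: p0:(4,2)->(4,3) | p1:(3,3)->(4,3) | p2:(4,0)->(4,1) | p3:escaped | p4:escaped
Step 5: p0:(4,3)->(4,4)->EXIT | p1:(4,3)->(4,4)->EXIT | p2:(4,1)->(4,2) | p3:escaped | p4:escaped

ESCAPED ESCAPED (4,2) ESCAPED ESCAPED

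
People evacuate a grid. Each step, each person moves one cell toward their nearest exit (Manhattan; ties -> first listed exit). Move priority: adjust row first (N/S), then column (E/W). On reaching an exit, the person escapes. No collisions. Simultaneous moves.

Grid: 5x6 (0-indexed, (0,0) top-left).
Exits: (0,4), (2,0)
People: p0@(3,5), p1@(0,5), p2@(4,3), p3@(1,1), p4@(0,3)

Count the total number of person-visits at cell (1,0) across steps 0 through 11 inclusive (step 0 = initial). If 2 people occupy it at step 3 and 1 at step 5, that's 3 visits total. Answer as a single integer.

Answer: 0

Derivation:
Step 0: p0@(3,5) p1@(0,5) p2@(4,3) p3@(1,1) p4@(0,3) -> at (1,0): 0 [-], cum=0
Step 1: p0@(2,5) p1@ESC p2@(3,3) p3@(2,1) p4@ESC -> at (1,0): 0 [-], cum=0
Step 2: p0@(1,5) p1@ESC p2@(2,3) p3@ESC p4@ESC -> at (1,0): 0 [-], cum=0
Step 3: p0@(0,5) p1@ESC p2@(1,3) p3@ESC p4@ESC -> at (1,0): 0 [-], cum=0
Step 4: p0@ESC p1@ESC p2@(0,3) p3@ESC p4@ESC -> at (1,0): 0 [-], cum=0
Step 5: p0@ESC p1@ESC p2@ESC p3@ESC p4@ESC -> at (1,0): 0 [-], cum=0
Total visits = 0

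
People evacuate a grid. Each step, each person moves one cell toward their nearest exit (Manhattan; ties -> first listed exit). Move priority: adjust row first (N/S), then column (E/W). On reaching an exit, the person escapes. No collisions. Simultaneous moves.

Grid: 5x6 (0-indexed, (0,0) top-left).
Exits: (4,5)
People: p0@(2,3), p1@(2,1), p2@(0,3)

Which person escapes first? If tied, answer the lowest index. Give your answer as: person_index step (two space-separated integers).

Step 1: p0:(2,3)->(3,3) | p1:(2,1)->(3,1) | p2:(0,3)->(1,3)
Step 2: p0:(3,3)->(4,3) | p1:(3,1)->(4,1) | p2:(1,3)->(2,3)
Step 3: p0:(4,3)->(4,4) | p1:(4,1)->(4,2) | p2:(2,3)->(3,3)
Step 4: p0:(4,4)->(4,5)->EXIT | p1:(4,2)->(4,3) | p2:(3,3)->(4,3)
Step 5: p0:escaped | p1:(4,3)->(4,4) | p2:(4,3)->(4,4)
Step 6: p0:escaped | p1:(4,4)->(4,5)->EXIT | p2:(4,4)->(4,5)->EXIT
Exit steps: [4, 6, 6]
First to escape: p0 at step 4

Answer: 0 4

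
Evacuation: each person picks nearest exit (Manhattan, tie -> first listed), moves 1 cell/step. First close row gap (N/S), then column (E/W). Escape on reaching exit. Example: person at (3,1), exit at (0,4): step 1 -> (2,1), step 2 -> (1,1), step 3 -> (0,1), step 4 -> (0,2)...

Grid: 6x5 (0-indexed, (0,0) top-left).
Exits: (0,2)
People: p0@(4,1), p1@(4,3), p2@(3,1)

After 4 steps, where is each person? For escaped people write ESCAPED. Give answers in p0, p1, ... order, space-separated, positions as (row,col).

Step 1: p0:(4,1)->(3,1) | p1:(4,3)->(3,3) | p2:(3,1)->(2,1)
Step 2: p0:(3,1)->(2,1) | p1:(3,3)->(2,3) | p2:(2,1)->(1,1)
Step 3: p0:(2,1)->(1,1) | p1:(2,3)->(1,3) | p2:(1,1)->(0,1)
Step 4: p0:(1,1)->(0,1) | p1:(1,3)->(0,3) | p2:(0,1)->(0,2)->EXIT

(0,1) (0,3) ESCAPED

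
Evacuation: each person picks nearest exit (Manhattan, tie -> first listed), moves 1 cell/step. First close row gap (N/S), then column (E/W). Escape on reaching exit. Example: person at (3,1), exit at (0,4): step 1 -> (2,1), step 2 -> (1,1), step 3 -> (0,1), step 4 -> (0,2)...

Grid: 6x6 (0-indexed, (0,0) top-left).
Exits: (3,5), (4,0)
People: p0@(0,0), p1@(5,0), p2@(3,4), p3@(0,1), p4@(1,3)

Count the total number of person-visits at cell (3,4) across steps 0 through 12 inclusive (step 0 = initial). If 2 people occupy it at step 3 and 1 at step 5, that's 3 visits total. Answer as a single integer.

Answer: 2

Derivation:
Step 0: p0@(0,0) p1@(5,0) p2@(3,4) p3@(0,1) p4@(1,3) -> at (3,4): 1 [p2], cum=1
Step 1: p0@(1,0) p1@ESC p2@ESC p3@(1,1) p4@(2,3) -> at (3,4): 0 [-], cum=1
Step 2: p0@(2,0) p1@ESC p2@ESC p3@(2,1) p4@(3,3) -> at (3,4): 0 [-], cum=1
Step 3: p0@(3,0) p1@ESC p2@ESC p3@(3,1) p4@(3,4) -> at (3,4): 1 [p4], cum=2
Step 4: p0@ESC p1@ESC p2@ESC p3@(4,1) p4@ESC -> at (3,4): 0 [-], cum=2
Step 5: p0@ESC p1@ESC p2@ESC p3@ESC p4@ESC -> at (3,4): 0 [-], cum=2
Total visits = 2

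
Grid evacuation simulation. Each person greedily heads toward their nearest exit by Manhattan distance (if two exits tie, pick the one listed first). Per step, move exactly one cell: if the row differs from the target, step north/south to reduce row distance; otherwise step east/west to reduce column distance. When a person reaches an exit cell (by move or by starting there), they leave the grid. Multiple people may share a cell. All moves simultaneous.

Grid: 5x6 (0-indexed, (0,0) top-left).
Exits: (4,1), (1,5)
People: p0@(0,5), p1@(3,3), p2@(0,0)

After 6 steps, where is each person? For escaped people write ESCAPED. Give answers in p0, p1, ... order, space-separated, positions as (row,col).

Step 1: p0:(0,5)->(1,5)->EXIT | p1:(3,3)->(4,3) | p2:(0,0)->(1,0)
Step 2: p0:escaped | p1:(4,3)->(4,2) | p2:(1,0)->(2,0)
Step 3: p0:escaped | p1:(4,2)->(4,1)->EXIT | p2:(2,0)->(3,0)
Step 4: p0:escaped | p1:escaped | p2:(3,0)->(4,0)
Step 5: p0:escaped | p1:escaped | p2:(4,0)->(4,1)->EXIT

ESCAPED ESCAPED ESCAPED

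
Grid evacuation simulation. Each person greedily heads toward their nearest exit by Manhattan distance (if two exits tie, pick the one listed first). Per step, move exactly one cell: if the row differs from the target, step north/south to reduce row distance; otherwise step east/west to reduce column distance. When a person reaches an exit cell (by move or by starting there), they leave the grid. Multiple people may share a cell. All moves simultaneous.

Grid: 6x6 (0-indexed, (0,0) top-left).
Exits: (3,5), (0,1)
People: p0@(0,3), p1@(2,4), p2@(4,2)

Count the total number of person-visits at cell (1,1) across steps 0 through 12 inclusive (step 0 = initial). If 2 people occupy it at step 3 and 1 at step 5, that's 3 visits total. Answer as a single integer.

Step 0: p0@(0,3) p1@(2,4) p2@(4,2) -> at (1,1): 0 [-], cum=0
Step 1: p0@(0,2) p1@(3,4) p2@(3,2) -> at (1,1): 0 [-], cum=0
Step 2: p0@ESC p1@ESC p2@(3,3) -> at (1,1): 0 [-], cum=0
Step 3: p0@ESC p1@ESC p2@(3,4) -> at (1,1): 0 [-], cum=0
Step 4: p0@ESC p1@ESC p2@ESC -> at (1,1): 0 [-], cum=0
Total visits = 0

Answer: 0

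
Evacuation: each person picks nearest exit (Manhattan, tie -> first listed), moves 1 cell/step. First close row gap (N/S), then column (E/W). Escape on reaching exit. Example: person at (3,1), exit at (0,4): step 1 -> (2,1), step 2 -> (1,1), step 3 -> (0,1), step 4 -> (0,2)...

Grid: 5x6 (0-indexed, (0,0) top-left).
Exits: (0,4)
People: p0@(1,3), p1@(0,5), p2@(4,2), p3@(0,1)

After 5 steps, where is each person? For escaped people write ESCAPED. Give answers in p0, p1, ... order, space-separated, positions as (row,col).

Step 1: p0:(1,3)->(0,3) | p1:(0,5)->(0,4)->EXIT | p2:(4,2)->(3,2) | p3:(0,1)->(0,2)
Step 2: p0:(0,3)->(0,4)->EXIT | p1:escaped | p2:(3,2)->(2,2) | p3:(0,2)->(0,3)
Step 3: p0:escaped | p1:escaped | p2:(2,2)->(1,2) | p3:(0,3)->(0,4)->EXIT
Step 4: p0:escaped | p1:escaped | p2:(1,2)->(0,2) | p3:escaped
Step 5: p0:escaped | p1:escaped | p2:(0,2)->(0,3) | p3:escaped

ESCAPED ESCAPED (0,3) ESCAPED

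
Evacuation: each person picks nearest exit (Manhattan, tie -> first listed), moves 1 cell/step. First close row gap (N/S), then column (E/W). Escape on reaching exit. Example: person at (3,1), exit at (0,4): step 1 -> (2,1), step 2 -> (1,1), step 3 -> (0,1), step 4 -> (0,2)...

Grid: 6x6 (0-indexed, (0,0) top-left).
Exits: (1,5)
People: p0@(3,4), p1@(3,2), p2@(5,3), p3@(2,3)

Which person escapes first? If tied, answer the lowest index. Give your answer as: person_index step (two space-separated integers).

Step 1: p0:(3,4)->(2,4) | p1:(3,2)->(2,2) | p2:(5,3)->(4,3) | p3:(2,3)->(1,3)
Step 2: p0:(2,4)->(1,4) | p1:(2,2)->(1,2) | p2:(4,3)->(3,3) | p3:(1,3)->(1,4)
Step 3: p0:(1,4)->(1,5)->EXIT | p1:(1,2)->(1,3) | p2:(3,3)->(2,3) | p3:(1,4)->(1,5)->EXIT
Step 4: p0:escaped | p1:(1,3)->(1,4) | p2:(2,3)->(1,3) | p3:escaped
Step 5: p0:escaped | p1:(1,4)->(1,5)->EXIT | p2:(1,3)->(1,4) | p3:escaped
Step 6: p0:escaped | p1:escaped | p2:(1,4)->(1,5)->EXIT | p3:escaped
Exit steps: [3, 5, 6, 3]
First to escape: p0 at step 3

Answer: 0 3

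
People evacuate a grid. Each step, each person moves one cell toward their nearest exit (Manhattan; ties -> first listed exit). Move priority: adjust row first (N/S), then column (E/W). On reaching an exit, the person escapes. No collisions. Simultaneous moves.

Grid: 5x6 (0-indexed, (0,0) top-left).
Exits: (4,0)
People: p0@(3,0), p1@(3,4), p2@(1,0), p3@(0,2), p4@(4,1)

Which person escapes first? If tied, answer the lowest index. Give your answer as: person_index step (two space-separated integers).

Step 1: p0:(3,0)->(4,0)->EXIT | p1:(3,4)->(4,4) | p2:(1,0)->(2,0) | p3:(0,2)->(1,2) | p4:(4,1)->(4,0)->EXIT
Step 2: p0:escaped | p1:(4,4)->(4,3) | p2:(2,0)->(3,0) | p3:(1,2)->(2,2) | p4:escaped
Step 3: p0:escaped | p1:(4,3)->(4,2) | p2:(3,0)->(4,0)->EXIT | p3:(2,2)->(3,2) | p4:escaped
Step 4: p0:escaped | p1:(4,2)->(4,1) | p2:escaped | p3:(3,2)->(4,2) | p4:escaped
Step 5: p0:escaped | p1:(4,1)->(4,0)->EXIT | p2:escaped | p3:(4,2)->(4,1) | p4:escaped
Step 6: p0:escaped | p1:escaped | p2:escaped | p3:(4,1)->(4,0)->EXIT | p4:escaped
Exit steps: [1, 5, 3, 6, 1]
First to escape: p0 at step 1

Answer: 0 1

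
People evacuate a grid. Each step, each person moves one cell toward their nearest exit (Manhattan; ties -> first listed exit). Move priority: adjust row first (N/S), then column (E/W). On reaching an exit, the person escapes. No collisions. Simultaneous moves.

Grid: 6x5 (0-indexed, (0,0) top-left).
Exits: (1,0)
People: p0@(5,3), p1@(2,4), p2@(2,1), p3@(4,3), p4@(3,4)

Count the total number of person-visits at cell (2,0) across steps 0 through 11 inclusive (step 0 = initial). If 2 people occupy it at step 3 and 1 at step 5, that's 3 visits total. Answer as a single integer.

Answer: 0

Derivation:
Step 0: p0@(5,3) p1@(2,4) p2@(2,1) p3@(4,3) p4@(3,4) -> at (2,0): 0 [-], cum=0
Step 1: p0@(4,3) p1@(1,4) p2@(1,1) p3@(3,3) p4@(2,4) -> at (2,0): 0 [-], cum=0
Step 2: p0@(3,3) p1@(1,3) p2@ESC p3@(2,3) p4@(1,4) -> at (2,0): 0 [-], cum=0
Step 3: p0@(2,3) p1@(1,2) p2@ESC p3@(1,3) p4@(1,3) -> at (2,0): 0 [-], cum=0
Step 4: p0@(1,3) p1@(1,1) p2@ESC p3@(1,2) p4@(1,2) -> at (2,0): 0 [-], cum=0
Step 5: p0@(1,2) p1@ESC p2@ESC p3@(1,1) p4@(1,1) -> at (2,0): 0 [-], cum=0
Step 6: p0@(1,1) p1@ESC p2@ESC p3@ESC p4@ESC -> at (2,0): 0 [-], cum=0
Step 7: p0@ESC p1@ESC p2@ESC p3@ESC p4@ESC -> at (2,0): 0 [-], cum=0
Total visits = 0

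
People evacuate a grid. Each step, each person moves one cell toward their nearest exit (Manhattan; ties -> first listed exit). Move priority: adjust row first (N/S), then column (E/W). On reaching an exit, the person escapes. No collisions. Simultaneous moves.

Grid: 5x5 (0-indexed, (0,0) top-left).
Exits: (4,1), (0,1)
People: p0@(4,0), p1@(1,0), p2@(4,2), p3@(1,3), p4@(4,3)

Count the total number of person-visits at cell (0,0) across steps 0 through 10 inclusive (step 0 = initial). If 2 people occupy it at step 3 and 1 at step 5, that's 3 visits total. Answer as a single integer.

Answer: 1

Derivation:
Step 0: p0@(4,0) p1@(1,0) p2@(4,2) p3@(1,3) p4@(4,3) -> at (0,0): 0 [-], cum=0
Step 1: p0@ESC p1@(0,0) p2@ESC p3@(0,3) p4@(4,2) -> at (0,0): 1 [p1], cum=1
Step 2: p0@ESC p1@ESC p2@ESC p3@(0,2) p4@ESC -> at (0,0): 0 [-], cum=1
Step 3: p0@ESC p1@ESC p2@ESC p3@ESC p4@ESC -> at (0,0): 0 [-], cum=1
Total visits = 1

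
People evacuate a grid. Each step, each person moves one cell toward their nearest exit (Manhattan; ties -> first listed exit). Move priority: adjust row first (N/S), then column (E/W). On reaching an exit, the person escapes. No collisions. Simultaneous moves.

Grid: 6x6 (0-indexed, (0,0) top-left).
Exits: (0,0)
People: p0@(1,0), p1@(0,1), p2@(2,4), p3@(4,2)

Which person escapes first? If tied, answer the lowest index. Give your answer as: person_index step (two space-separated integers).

Answer: 0 1

Derivation:
Step 1: p0:(1,0)->(0,0)->EXIT | p1:(0,1)->(0,0)->EXIT | p2:(2,4)->(1,4) | p3:(4,2)->(3,2)
Step 2: p0:escaped | p1:escaped | p2:(1,4)->(0,4) | p3:(3,2)->(2,2)
Step 3: p0:escaped | p1:escaped | p2:(0,4)->(0,3) | p3:(2,2)->(1,2)
Step 4: p0:escaped | p1:escaped | p2:(0,3)->(0,2) | p3:(1,2)->(0,2)
Step 5: p0:escaped | p1:escaped | p2:(0,2)->(0,1) | p3:(0,2)->(0,1)
Step 6: p0:escaped | p1:escaped | p2:(0,1)->(0,0)->EXIT | p3:(0,1)->(0,0)->EXIT
Exit steps: [1, 1, 6, 6]
First to escape: p0 at step 1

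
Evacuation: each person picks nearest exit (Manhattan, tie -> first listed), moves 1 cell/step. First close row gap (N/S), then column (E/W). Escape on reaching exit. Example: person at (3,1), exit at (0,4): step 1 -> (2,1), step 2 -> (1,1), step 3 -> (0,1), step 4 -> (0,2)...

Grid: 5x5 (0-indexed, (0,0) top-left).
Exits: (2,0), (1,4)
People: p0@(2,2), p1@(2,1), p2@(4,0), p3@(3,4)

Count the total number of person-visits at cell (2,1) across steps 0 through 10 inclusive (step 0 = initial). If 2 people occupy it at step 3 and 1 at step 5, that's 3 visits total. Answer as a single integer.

Step 0: p0@(2,2) p1@(2,1) p2@(4,0) p3@(3,4) -> at (2,1): 1 [p1], cum=1
Step 1: p0@(2,1) p1@ESC p2@(3,0) p3@(2,4) -> at (2,1): 1 [p0], cum=2
Step 2: p0@ESC p1@ESC p2@ESC p3@ESC -> at (2,1): 0 [-], cum=2
Total visits = 2

Answer: 2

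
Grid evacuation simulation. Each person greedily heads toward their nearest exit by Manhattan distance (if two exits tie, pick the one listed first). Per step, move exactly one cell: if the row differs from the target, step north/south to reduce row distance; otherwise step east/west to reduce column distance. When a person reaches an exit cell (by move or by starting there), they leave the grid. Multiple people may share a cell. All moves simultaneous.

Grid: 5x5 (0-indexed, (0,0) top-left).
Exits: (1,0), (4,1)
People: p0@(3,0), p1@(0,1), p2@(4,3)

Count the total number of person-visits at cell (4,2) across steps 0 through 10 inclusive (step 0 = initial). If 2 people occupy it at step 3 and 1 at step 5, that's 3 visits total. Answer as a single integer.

Step 0: p0@(3,0) p1@(0,1) p2@(4,3) -> at (4,2): 0 [-], cum=0
Step 1: p0@(2,0) p1@(1,1) p2@(4,2) -> at (4,2): 1 [p2], cum=1
Step 2: p0@ESC p1@ESC p2@ESC -> at (4,2): 0 [-], cum=1
Total visits = 1

Answer: 1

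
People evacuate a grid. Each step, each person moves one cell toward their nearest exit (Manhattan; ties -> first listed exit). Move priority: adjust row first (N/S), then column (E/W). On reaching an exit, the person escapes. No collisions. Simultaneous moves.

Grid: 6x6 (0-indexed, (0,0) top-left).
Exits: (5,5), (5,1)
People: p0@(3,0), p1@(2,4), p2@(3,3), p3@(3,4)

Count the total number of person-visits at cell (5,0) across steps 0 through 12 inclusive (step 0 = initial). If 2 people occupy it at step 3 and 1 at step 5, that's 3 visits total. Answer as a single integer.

Step 0: p0@(3,0) p1@(2,4) p2@(3,3) p3@(3,4) -> at (5,0): 0 [-], cum=0
Step 1: p0@(4,0) p1@(3,4) p2@(4,3) p3@(4,4) -> at (5,0): 0 [-], cum=0
Step 2: p0@(5,0) p1@(4,4) p2@(5,3) p3@(5,4) -> at (5,0): 1 [p0], cum=1
Step 3: p0@ESC p1@(5,4) p2@(5,4) p3@ESC -> at (5,0): 0 [-], cum=1
Step 4: p0@ESC p1@ESC p2@ESC p3@ESC -> at (5,0): 0 [-], cum=1
Total visits = 1

Answer: 1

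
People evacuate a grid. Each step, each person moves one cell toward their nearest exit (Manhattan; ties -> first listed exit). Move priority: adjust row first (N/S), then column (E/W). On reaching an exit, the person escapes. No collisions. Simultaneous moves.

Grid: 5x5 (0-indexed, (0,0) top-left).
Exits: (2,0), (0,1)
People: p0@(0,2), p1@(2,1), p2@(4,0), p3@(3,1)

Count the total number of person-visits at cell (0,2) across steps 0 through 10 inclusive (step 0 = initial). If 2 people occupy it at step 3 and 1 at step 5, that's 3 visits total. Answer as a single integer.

Answer: 1

Derivation:
Step 0: p0@(0,2) p1@(2,1) p2@(4,0) p3@(3,1) -> at (0,2): 1 [p0], cum=1
Step 1: p0@ESC p1@ESC p2@(3,0) p3@(2,1) -> at (0,2): 0 [-], cum=1
Step 2: p0@ESC p1@ESC p2@ESC p3@ESC -> at (0,2): 0 [-], cum=1
Total visits = 1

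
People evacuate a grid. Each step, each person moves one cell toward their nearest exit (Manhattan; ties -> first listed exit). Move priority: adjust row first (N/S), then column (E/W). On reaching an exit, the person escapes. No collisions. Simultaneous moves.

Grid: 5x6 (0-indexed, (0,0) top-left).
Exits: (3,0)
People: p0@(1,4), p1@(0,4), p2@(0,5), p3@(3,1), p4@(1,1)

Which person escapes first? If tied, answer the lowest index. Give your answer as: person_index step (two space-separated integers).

Step 1: p0:(1,4)->(2,4) | p1:(0,4)->(1,4) | p2:(0,5)->(1,5) | p3:(3,1)->(3,0)->EXIT | p4:(1,1)->(2,1)
Step 2: p0:(2,4)->(3,4) | p1:(1,4)->(2,4) | p2:(1,5)->(2,5) | p3:escaped | p4:(2,1)->(3,1)
Step 3: p0:(3,4)->(3,3) | p1:(2,4)->(3,4) | p2:(2,5)->(3,5) | p3:escaped | p4:(3,1)->(3,0)->EXIT
Step 4: p0:(3,3)->(3,2) | p1:(3,4)->(3,3) | p2:(3,5)->(3,4) | p3:escaped | p4:escaped
Step 5: p0:(3,2)->(3,1) | p1:(3,3)->(3,2) | p2:(3,4)->(3,3) | p3:escaped | p4:escaped
Step 6: p0:(3,1)->(3,0)->EXIT | p1:(3,2)->(3,1) | p2:(3,3)->(3,2) | p3:escaped | p4:escaped
Step 7: p0:escaped | p1:(3,1)->(3,0)->EXIT | p2:(3,2)->(3,1) | p3:escaped | p4:escaped
Step 8: p0:escaped | p1:escaped | p2:(3,1)->(3,0)->EXIT | p3:escaped | p4:escaped
Exit steps: [6, 7, 8, 1, 3]
First to escape: p3 at step 1

Answer: 3 1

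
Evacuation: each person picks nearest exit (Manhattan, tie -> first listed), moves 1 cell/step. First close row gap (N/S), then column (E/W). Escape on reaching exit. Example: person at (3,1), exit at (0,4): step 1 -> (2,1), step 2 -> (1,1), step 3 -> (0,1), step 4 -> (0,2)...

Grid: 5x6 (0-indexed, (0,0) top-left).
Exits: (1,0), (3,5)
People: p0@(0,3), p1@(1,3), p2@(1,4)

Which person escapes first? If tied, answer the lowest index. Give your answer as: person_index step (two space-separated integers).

Answer: 1 3

Derivation:
Step 1: p0:(0,3)->(1,3) | p1:(1,3)->(1,2) | p2:(1,4)->(2,4)
Step 2: p0:(1,3)->(1,2) | p1:(1,2)->(1,1) | p2:(2,4)->(3,4)
Step 3: p0:(1,2)->(1,1) | p1:(1,1)->(1,0)->EXIT | p2:(3,4)->(3,5)->EXIT
Step 4: p0:(1,1)->(1,0)->EXIT | p1:escaped | p2:escaped
Exit steps: [4, 3, 3]
First to escape: p1 at step 3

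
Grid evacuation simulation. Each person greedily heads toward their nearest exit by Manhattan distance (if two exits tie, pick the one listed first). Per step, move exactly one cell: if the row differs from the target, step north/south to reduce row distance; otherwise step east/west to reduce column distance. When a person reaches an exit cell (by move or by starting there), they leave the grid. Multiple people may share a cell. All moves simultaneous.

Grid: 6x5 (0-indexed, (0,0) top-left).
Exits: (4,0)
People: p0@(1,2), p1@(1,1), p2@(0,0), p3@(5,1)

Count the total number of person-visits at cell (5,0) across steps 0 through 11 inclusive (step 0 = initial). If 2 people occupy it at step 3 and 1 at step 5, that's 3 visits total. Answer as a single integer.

Answer: 0

Derivation:
Step 0: p0@(1,2) p1@(1,1) p2@(0,0) p3@(5,1) -> at (5,0): 0 [-], cum=0
Step 1: p0@(2,2) p1@(2,1) p2@(1,0) p3@(4,1) -> at (5,0): 0 [-], cum=0
Step 2: p0@(3,2) p1@(3,1) p2@(2,0) p3@ESC -> at (5,0): 0 [-], cum=0
Step 3: p0@(4,2) p1@(4,1) p2@(3,0) p3@ESC -> at (5,0): 0 [-], cum=0
Step 4: p0@(4,1) p1@ESC p2@ESC p3@ESC -> at (5,0): 0 [-], cum=0
Step 5: p0@ESC p1@ESC p2@ESC p3@ESC -> at (5,0): 0 [-], cum=0
Total visits = 0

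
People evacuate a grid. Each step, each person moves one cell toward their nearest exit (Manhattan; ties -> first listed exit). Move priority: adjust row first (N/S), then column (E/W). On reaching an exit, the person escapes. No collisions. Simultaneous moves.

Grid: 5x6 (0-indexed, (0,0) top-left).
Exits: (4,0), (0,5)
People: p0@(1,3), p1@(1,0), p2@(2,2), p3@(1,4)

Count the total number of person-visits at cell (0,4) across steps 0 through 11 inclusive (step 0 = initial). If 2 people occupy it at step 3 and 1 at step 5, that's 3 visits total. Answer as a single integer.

Step 0: p0@(1,3) p1@(1,0) p2@(2,2) p3@(1,4) -> at (0,4): 0 [-], cum=0
Step 1: p0@(0,3) p1@(2,0) p2@(3,2) p3@(0,4) -> at (0,4): 1 [p3], cum=1
Step 2: p0@(0,4) p1@(3,0) p2@(4,2) p3@ESC -> at (0,4): 1 [p0], cum=2
Step 3: p0@ESC p1@ESC p2@(4,1) p3@ESC -> at (0,4): 0 [-], cum=2
Step 4: p0@ESC p1@ESC p2@ESC p3@ESC -> at (0,4): 0 [-], cum=2
Total visits = 2

Answer: 2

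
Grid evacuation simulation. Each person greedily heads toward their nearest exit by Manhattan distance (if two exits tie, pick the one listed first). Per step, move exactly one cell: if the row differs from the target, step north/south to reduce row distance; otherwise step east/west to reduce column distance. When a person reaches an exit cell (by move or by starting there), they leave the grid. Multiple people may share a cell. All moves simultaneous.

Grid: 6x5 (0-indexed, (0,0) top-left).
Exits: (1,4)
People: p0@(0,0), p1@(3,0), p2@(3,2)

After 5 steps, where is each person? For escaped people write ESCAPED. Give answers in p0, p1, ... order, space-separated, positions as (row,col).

Step 1: p0:(0,0)->(1,0) | p1:(3,0)->(2,0) | p2:(3,2)->(2,2)
Step 2: p0:(1,0)->(1,1) | p1:(2,0)->(1,0) | p2:(2,2)->(1,2)
Step 3: p0:(1,1)->(1,2) | p1:(1,0)->(1,1) | p2:(1,2)->(1,3)
Step 4: p0:(1,2)->(1,3) | p1:(1,1)->(1,2) | p2:(1,3)->(1,4)->EXIT
Step 5: p0:(1,3)->(1,4)->EXIT | p1:(1,2)->(1,3) | p2:escaped

ESCAPED (1,3) ESCAPED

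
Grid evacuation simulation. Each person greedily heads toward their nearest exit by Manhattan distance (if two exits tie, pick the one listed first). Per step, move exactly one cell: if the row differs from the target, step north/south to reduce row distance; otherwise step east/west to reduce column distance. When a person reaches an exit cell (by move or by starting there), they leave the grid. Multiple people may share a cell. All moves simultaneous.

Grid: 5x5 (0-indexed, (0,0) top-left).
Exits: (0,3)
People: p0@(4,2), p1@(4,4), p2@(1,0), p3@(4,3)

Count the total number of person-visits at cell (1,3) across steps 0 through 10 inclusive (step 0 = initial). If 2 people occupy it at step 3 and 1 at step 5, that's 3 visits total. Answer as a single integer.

Step 0: p0@(4,2) p1@(4,4) p2@(1,0) p3@(4,3) -> at (1,3): 0 [-], cum=0
Step 1: p0@(3,2) p1@(3,4) p2@(0,0) p3@(3,3) -> at (1,3): 0 [-], cum=0
Step 2: p0@(2,2) p1@(2,4) p2@(0,1) p3@(2,3) -> at (1,3): 0 [-], cum=0
Step 3: p0@(1,2) p1@(1,4) p2@(0,2) p3@(1,3) -> at (1,3): 1 [p3], cum=1
Step 4: p0@(0,2) p1@(0,4) p2@ESC p3@ESC -> at (1,3): 0 [-], cum=1
Step 5: p0@ESC p1@ESC p2@ESC p3@ESC -> at (1,3): 0 [-], cum=1
Total visits = 1

Answer: 1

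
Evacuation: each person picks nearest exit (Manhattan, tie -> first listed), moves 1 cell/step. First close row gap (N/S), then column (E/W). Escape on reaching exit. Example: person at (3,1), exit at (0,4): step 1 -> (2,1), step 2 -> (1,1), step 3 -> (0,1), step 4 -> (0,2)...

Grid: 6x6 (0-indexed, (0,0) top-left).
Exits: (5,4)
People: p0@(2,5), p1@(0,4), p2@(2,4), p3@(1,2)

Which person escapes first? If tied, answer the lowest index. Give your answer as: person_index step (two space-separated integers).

Answer: 2 3

Derivation:
Step 1: p0:(2,5)->(3,5) | p1:(0,4)->(1,4) | p2:(2,4)->(3,4) | p3:(1,2)->(2,2)
Step 2: p0:(3,5)->(4,5) | p1:(1,4)->(2,4) | p2:(3,4)->(4,4) | p3:(2,2)->(3,2)
Step 3: p0:(4,5)->(5,5) | p1:(2,4)->(3,4) | p2:(4,4)->(5,4)->EXIT | p3:(3,2)->(4,2)
Step 4: p0:(5,5)->(5,4)->EXIT | p1:(3,4)->(4,4) | p2:escaped | p3:(4,2)->(5,2)
Step 5: p0:escaped | p1:(4,4)->(5,4)->EXIT | p2:escaped | p3:(5,2)->(5,3)
Step 6: p0:escaped | p1:escaped | p2:escaped | p3:(5,3)->(5,4)->EXIT
Exit steps: [4, 5, 3, 6]
First to escape: p2 at step 3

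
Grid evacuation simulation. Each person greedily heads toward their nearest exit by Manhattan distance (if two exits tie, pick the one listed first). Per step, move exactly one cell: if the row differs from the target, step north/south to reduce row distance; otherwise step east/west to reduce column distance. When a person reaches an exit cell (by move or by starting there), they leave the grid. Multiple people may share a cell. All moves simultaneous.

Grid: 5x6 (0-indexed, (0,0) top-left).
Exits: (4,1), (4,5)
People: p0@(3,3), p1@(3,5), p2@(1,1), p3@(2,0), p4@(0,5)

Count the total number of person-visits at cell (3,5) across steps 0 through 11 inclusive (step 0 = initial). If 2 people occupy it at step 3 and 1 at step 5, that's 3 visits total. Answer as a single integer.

Answer: 2

Derivation:
Step 0: p0@(3,3) p1@(3,5) p2@(1,1) p3@(2,0) p4@(0,5) -> at (3,5): 1 [p1], cum=1
Step 1: p0@(4,3) p1@ESC p2@(2,1) p3@(3,0) p4@(1,5) -> at (3,5): 0 [-], cum=1
Step 2: p0@(4,2) p1@ESC p2@(3,1) p3@(4,0) p4@(2,5) -> at (3,5): 0 [-], cum=1
Step 3: p0@ESC p1@ESC p2@ESC p3@ESC p4@(3,5) -> at (3,5): 1 [p4], cum=2
Step 4: p0@ESC p1@ESC p2@ESC p3@ESC p4@ESC -> at (3,5): 0 [-], cum=2
Total visits = 2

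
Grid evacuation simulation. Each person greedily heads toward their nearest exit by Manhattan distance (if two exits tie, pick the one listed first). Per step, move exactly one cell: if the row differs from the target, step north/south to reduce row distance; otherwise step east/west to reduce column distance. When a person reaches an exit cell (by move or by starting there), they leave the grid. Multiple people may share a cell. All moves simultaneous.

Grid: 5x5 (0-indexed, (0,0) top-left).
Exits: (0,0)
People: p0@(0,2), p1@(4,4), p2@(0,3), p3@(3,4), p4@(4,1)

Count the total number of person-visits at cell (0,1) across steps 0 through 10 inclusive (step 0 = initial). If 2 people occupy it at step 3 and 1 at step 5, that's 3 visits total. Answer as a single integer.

Step 0: p0@(0,2) p1@(4,4) p2@(0,3) p3@(3,4) p4@(4,1) -> at (0,1): 0 [-], cum=0
Step 1: p0@(0,1) p1@(3,4) p2@(0,2) p3@(2,4) p4@(3,1) -> at (0,1): 1 [p0], cum=1
Step 2: p0@ESC p1@(2,4) p2@(0,1) p3@(1,4) p4@(2,1) -> at (0,1): 1 [p2], cum=2
Step 3: p0@ESC p1@(1,4) p2@ESC p3@(0,4) p4@(1,1) -> at (0,1): 0 [-], cum=2
Step 4: p0@ESC p1@(0,4) p2@ESC p3@(0,3) p4@(0,1) -> at (0,1): 1 [p4], cum=3
Step 5: p0@ESC p1@(0,3) p2@ESC p3@(0,2) p4@ESC -> at (0,1): 0 [-], cum=3
Step 6: p0@ESC p1@(0,2) p2@ESC p3@(0,1) p4@ESC -> at (0,1): 1 [p3], cum=4
Step 7: p0@ESC p1@(0,1) p2@ESC p3@ESC p4@ESC -> at (0,1): 1 [p1], cum=5
Step 8: p0@ESC p1@ESC p2@ESC p3@ESC p4@ESC -> at (0,1): 0 [-], cum=5
Total visits = 5

Answer: 5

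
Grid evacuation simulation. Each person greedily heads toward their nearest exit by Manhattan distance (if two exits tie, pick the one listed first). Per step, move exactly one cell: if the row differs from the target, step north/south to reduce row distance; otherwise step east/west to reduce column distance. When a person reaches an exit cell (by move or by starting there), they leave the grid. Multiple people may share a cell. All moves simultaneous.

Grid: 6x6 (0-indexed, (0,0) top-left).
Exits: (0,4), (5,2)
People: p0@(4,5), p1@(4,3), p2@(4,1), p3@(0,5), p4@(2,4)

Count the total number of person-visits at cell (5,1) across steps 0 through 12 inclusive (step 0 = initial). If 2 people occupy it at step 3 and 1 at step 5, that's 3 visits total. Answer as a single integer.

Answer: 1

Derivation:
Step 0: p0@(4,5) p1@(4,3) p2@(4,1) p3@(0,5) p4@(2,4) -> at (5,1): 0 [-], cum=0
Step 1: p0@(5,5) p1@(5,3) p2@(5,1) p3@ESC p4@(1,4) -> at (5,1): 1 [p2], cum=1
Step 2: p0@(5,4) p1@ESC p2@ESC p3@ESC p4@ESC -> at (5,1): 0 [-], cum=1
Step 3: p0@(5,3) p1@ESC p2@ESC p3@ESC p4@ESC -> at (5,1): 0 [-], cum=1
Step 4: p0@ESC p1@ESC p2@ESC p3@ESC p4@ESC -> at (5,1): 0 [-], cum=1
Total visits = 1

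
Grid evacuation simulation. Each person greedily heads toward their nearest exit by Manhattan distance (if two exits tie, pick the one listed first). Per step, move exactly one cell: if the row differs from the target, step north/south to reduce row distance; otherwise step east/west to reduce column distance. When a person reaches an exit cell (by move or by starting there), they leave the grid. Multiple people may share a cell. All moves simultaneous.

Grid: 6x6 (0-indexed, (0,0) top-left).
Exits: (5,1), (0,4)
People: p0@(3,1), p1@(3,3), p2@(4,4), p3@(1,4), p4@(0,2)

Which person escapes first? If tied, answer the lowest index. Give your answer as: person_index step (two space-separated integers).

Answer: 3 1

Derivation:
Step 1: p0:(3,1)->(4,1) | p1:(3,3)->(4,3) | p2:(4,4)->(5,4) | p3:(1,4)->(0,4)->EXIT | p4:(0,2)->(0,3)
Step 2: p0:(4,1)->(5,1)->EXIT | p1:(4,3)->(5,3) | p2:(5,4)->(5,3) | p3:escaped | p4:(0,3)->(0,4)->EXIT
Step 3: p0:escaped | p1:(5,3)->(5,2) | p2:(5,3)->(5,2) | p3:escaped | p4:escaped
Step 4: p0:escaped | p1:(5,2)->(5,1)->EXIT | p2:(5,2)->(5,1)->EXIT | p3:escaped | p4:escaped
Exit steps: [2, 4, 4, 1, 2]
First to escape: p3 at step 1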